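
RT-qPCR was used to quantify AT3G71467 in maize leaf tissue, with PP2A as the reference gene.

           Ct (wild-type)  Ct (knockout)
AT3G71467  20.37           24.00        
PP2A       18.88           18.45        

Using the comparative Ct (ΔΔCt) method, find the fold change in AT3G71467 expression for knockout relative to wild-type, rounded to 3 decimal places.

0.060

ΔCt(wild-type) = 20.370 − 18.880 = 1.490
ΔCt(knockout) = 24.000 − 18.450 = 5.550
ΔΔCt = 5.550 − 1.490 = 4.060
Fold change = 2^(−4.060) = 0.0600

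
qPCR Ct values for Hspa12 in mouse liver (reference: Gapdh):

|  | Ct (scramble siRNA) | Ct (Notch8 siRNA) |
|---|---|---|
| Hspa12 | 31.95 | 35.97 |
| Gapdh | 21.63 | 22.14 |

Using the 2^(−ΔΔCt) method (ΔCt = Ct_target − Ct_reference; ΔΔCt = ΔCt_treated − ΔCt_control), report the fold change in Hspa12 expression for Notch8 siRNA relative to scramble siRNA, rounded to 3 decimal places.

0.088

ΔCt(scramble siRNA) = 31.950 − 21.630 = 10.320
ΔCt(Notch8 siRNA) = 35.970 − 22.140 = 13.830
ΔΔCt = 13.830 − 10.320 = 3.510
Fold change = 2^(−3.510) = 0.0878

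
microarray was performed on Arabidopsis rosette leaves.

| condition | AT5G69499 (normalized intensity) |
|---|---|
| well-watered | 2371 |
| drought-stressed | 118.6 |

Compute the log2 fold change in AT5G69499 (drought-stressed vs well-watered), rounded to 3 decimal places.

-4.321

Fold change = 118.6 / 2371 = 0.0500
log2(0.0500) = -4.3213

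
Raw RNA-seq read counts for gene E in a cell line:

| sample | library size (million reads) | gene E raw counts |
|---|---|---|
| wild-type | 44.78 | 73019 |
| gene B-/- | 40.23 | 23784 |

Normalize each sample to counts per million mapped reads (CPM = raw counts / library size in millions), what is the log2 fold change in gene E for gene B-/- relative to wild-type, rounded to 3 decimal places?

CPM(wild-type) = 73019 / 44.78 = 1630.6163
CPM(gene B-/-) = 23784 / 40.23 = 591.2006
Fold change = 591.2006 / 1630.6163 = 0.36256
log2(0.36256) = -1.4637

-1.464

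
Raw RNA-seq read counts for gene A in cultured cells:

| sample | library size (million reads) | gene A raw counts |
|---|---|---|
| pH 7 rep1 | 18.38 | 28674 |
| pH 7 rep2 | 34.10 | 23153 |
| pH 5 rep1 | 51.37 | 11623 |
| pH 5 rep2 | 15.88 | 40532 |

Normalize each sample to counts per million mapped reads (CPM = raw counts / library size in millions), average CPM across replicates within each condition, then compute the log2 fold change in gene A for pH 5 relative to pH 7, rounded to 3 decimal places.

0.312

CPM(pH 7 rep1) = 28674 / 18.38 = 1560.0653
CPM(pH 7 rep2) = 23153 / 34.10 = 678.9736
CPM(pH 5 rep1) = 11623 / 51.37 = 226.2605
CPM(pH 5 rep2) = 40532 / 15.88 = 2552.3929
mean CPM(pH 7) = 1119.5194; mean CPM(pH 5) = 1389.3267
Fold change = 1389.3267 / 1119.5194 = 1.24100
log2(1.24100) = 0.3115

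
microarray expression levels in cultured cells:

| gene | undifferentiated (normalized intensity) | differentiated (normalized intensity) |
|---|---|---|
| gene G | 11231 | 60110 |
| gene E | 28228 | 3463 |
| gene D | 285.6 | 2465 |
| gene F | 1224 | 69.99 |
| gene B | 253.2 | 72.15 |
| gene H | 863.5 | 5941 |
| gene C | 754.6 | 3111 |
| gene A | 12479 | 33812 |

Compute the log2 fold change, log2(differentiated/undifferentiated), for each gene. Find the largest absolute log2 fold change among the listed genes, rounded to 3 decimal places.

4.128

log2(60110/11231) = 2.420  (gene G)
log2(3463/28228) = -3.027  (gene E)
log2(2465/285.6) = 3.110  (gene D)
log2(69.99/1224) = -4.128  (gene F)
log2(72.15/253.2) = -1.811  (gene B)
log2(5941/863.5) = 2.782  (gene H)
log2(3111/754.6) = 2.044  (gene C)
log2(33812/12479) = 1.438  (gene A)
The largest magnitude belongs to gene F.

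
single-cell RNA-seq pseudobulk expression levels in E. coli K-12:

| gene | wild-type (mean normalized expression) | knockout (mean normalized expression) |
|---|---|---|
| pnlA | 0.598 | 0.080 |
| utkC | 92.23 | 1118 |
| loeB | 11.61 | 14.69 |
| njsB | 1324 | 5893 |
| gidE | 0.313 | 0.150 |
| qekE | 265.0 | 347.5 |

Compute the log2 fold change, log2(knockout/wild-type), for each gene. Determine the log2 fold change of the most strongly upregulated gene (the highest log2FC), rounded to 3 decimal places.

log2(0.080/0.598) = -2.902  (pnlA)
log2(1118/92.23) = 3.600  (utkC)
log2(14.69/11.61) = 0.339  (loeB)
log2(5893/1324) = 2.154  (njsB)
log2(0.150/0.313) = -1.061  (gidE)
log2(347.5/265.0) = 0.391  (qekE)
utkC is most strongly upregulated.

3.600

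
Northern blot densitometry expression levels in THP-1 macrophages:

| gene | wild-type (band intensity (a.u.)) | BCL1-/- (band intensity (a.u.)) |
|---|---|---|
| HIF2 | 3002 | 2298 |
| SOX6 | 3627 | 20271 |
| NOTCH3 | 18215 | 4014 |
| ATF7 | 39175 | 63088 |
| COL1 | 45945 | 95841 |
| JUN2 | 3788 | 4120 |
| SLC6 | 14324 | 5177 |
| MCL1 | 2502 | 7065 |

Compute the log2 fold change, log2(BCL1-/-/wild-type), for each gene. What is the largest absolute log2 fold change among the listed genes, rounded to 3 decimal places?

log2(2298/3002) = -0.386  (HIF2)
log2(20271/3627) = 2.483  (SOX6)
log2(4014/18215) = -2.182  (NOTCH3)
log2(63088/39175) = 0.687  (ATF7)
log2(95841/45945) = 1.061  (COL1)
log2(4120/3788) = 0.121  (JUN2)
log2(5177/14324) = -1.468  (SLC6)
log2(7065/2502) = 1.498  (MCL1)
The largest magnitude belongs to SOX6.

2.483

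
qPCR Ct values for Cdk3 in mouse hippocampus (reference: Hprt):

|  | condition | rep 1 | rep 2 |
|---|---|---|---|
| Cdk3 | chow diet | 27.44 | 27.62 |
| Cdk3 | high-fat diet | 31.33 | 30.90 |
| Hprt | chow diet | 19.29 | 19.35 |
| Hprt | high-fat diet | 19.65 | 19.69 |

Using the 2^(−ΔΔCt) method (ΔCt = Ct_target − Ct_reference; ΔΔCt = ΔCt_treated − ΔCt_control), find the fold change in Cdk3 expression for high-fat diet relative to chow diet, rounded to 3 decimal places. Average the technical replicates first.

0.106

Mean Ct: Cdk3 chow diet 27.530; Cdk3 high-fat diet 31.115; Hprt chow diet 19.320; Hprt high-fat diet 19.670
ΔCt(chow diet) = 27.530 − 19.320 = 8.210
ΔCt(high-fat diet) = 31.115 − 19.670 = 11.445
ΔΔCt = 11.445 − 8.210 = 3.235
Fold change = 2^(−3.235) = 0.1062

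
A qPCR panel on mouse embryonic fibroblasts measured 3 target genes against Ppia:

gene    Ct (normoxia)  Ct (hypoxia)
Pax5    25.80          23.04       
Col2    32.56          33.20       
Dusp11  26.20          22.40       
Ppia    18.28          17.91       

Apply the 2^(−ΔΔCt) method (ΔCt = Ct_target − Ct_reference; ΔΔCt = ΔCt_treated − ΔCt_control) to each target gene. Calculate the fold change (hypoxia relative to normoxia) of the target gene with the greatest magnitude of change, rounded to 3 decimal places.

10.778

Pax5: ΔΔCt = (23.04−17.91) − (25.80−18.28) = 5.13 − 7.52 = -2.39; fold change = 2^2.39 = 5.242
Col2: ΔΔCt = (33.20−17.91) − (32.56−18.28) = 15.29 − 14.28 = 1.01; fold change = 2^-1.01 = 0.497
Dusp11: ΔΔCt = (22.40−17.91) − (26.20−18.28) = 4.49 − 7.92 = -3.43; fold change = 2^3.43 = 10.778
Dusp11 has the largest |ΔΔCt| = 3.43.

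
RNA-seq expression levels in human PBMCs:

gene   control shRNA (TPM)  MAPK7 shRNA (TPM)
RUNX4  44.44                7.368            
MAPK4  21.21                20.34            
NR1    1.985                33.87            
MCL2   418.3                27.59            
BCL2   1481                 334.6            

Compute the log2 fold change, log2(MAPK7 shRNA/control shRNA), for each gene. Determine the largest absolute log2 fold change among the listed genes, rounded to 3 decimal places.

log2(7.368/44.44) = -2.593  (RUNX4)
log2(20.34/21.21) = -0.060  (MAPK4)
log2(33.87/1.985) = 4.093  (NR1)
log2(27.59/418.3) = -3.922  (MCL2)
log2(334.6/1481) = -2.146  (BCL2)
The largest magnitude belongs to NR1.

4.093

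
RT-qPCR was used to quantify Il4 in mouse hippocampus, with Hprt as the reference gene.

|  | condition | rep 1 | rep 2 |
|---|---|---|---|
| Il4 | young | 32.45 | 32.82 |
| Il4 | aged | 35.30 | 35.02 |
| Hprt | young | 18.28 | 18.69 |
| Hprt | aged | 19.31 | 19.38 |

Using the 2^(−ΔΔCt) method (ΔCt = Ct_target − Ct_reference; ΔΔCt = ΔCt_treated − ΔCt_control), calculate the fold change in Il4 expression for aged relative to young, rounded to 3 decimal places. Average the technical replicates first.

Mean Ct: Il4 young 32.635; Il4 aged 35.160; Hprt young 18.485; Hprt aged 19.345
ΔCt(young) = 32.635 − 18.485 = 14.150
ΔCt(aged) = 35.160 − 19.345 = 15.815
ΔΔCt = 15.815 − 14.150 = 1.665
Fold change = 2^(−1.665) = 0.3153

0.315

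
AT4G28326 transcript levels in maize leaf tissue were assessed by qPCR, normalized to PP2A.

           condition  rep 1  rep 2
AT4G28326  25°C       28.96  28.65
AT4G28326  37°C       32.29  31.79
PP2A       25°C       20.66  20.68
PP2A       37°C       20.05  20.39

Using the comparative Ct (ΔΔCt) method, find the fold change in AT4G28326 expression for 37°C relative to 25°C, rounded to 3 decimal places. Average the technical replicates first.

Mean Ct: AT4G28326 25°C 28.805; AT4G28326 37°C 32.040; PP2A 25°C 20.670; PP2A 37°C 20.220
ΔCt(25°C) = 28.805 − 20.670 = 8.135
ΔCt(37°C) = 32.040 − 20.220 = 11.820
ΔΔCt = 11.820 − 8.135 = 3.685
Fold change = 2^(−3.685) = 0.0778

0.078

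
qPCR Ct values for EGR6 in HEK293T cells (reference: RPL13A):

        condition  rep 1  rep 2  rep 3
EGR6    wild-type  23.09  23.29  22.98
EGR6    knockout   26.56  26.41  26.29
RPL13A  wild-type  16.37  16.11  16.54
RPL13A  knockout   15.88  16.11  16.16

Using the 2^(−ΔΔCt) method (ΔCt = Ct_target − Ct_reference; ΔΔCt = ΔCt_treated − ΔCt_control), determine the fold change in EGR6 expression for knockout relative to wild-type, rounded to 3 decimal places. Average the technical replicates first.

0.083

Mean Ct: EGR6 wild-type 23.120; EGR6 knockout 26.420; RPL13A wild-type 16.340; RPL13A knockout 16.050
ΔCt(wild-type) = 23.120 − 16.340 = 6.780
ΔCt(knockout) = 26.420 − 16.050 = 10.370
ΔΔCt = 10.370 − 6.780 = 3.590
Fold change = 2^(−3.590) = 0.0830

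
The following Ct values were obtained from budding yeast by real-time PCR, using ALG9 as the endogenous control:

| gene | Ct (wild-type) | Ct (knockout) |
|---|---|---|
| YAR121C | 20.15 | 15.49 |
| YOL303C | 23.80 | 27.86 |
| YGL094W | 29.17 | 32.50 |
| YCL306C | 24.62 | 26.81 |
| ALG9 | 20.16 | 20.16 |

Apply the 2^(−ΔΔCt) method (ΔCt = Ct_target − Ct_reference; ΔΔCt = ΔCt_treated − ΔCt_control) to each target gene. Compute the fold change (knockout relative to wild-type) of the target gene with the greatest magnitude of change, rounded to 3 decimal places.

25.281

YAR121C: ΔΔCt = (15.49−20.16) − (20.15−20.16) = -4.67 − (-0.01) = -4.66; fold change = 2^4.66 = 25.281
YOL303C: ΔΔCt = (27.86−20.16) − (23.80−20.16) = 7.70 − 3.64 = 4.06; fold change = 2^-4.06 = 0.060
YGL094W: ΔΔCt = (32.50−20.16) − (29.17−20.16) = 12.34 − 9.01 = 3.33; fold change = 2^-3.33 = 0.099
YCL306C: ΔΔCt = (26.81−20.16) − (24.62−20.16) = 6.65 − 4.46 = 2.19; fold change = 2^-2.19 = 0.219
YAR121C has the largest |ΔΔCt| = 4.66.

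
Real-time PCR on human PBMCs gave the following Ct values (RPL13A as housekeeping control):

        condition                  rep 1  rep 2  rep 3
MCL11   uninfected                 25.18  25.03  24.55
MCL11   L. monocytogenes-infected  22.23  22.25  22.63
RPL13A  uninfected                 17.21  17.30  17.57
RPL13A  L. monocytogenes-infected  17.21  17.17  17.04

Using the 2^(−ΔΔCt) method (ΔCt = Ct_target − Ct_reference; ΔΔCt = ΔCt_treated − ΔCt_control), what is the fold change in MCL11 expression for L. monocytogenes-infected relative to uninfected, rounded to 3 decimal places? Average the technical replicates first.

Mean Ct: MCL11 uninfected 24.920; MCL11 L. monocytogenes-infected 22.370; RPL13A uninfected 17.360; RPL13A L. monocytogenes-infected 17.140
ΔCt(uninfected) = 24.920 − 17.360 = 7.560
ΔCt(L. monocytogenes-infected) = 22.370 − 17.140 = 5.230
ΔΔCt = 5.230 − 7.560 = -2.330
Fold change = 2^(−(-2.330)) = 2^2.330 = 5.0281

5.028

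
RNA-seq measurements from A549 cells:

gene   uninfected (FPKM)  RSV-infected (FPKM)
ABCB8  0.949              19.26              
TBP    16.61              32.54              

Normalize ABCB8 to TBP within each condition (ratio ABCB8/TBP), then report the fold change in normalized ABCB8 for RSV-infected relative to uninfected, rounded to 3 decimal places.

10.360

ABCB8/TBP (uninfected) = 0.949 / 16.61 = 0.057134
ABCB8/TBP (RSV-infected) = 19.26 / 32.54 = 0.59189
Fold change = 0.59189 / 0.057134 = 10.3596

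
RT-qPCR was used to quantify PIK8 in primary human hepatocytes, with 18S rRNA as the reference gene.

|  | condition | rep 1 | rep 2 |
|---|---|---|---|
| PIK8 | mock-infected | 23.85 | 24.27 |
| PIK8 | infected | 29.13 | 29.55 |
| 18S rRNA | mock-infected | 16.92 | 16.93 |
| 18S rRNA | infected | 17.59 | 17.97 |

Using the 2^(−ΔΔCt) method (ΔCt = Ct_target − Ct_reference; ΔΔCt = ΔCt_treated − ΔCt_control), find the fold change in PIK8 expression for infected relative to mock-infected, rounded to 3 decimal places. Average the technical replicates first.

Mean Ct: PIK8 mock-infected 24.060; PIK8 infected 29.340; 18S rRNA mock-infected 16.925; 18S rRNA infected 17.780
ΔCt(mock-infected) = 24.060 − 16.925 = 7.135
ΔCt(infected) = 29.340 − 17.780 = 11.560
ΔΔCt = 11.560 − 7.135 = 4.425
Fold change = 2^(−4.425) = 0.0466

0.047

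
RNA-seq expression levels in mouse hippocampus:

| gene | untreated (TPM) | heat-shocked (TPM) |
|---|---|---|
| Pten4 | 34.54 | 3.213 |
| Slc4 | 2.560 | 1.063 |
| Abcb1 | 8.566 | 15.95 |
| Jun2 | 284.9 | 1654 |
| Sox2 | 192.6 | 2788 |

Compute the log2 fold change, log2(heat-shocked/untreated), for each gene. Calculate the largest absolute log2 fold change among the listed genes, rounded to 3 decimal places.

log2(3.213/34.54) = -3.426  (Pten4)
log2(1.063/2.560) = -1.268  (Slc4)
log2(15.95/8.566) = 0.897  (Abcb1)
log2(1654/284.9) = 2.537  (Jun2)
log2(2788/192.6) = 3.856  (Sox2)
The largest magnitude belongs to Sox2.

3.856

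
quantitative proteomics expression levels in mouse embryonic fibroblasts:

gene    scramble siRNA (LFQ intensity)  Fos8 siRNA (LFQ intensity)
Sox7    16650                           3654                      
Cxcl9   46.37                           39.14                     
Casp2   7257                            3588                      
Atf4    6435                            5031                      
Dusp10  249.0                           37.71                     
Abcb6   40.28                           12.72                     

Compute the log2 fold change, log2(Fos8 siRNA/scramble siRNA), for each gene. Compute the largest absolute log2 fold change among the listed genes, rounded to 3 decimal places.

log2(3654/16650) = -2.188  (Sox7)
log2(39.14/46.37) = -0.245  (Cxcl9)
log2(3588/7257) = -1.016  (Casp2)
log2(5031/6435) = -0.355  (Atf4)
log2(37.71/249.0) = -2.723  (Dusp10)
log2(12.72/40.28) = -1.663  (Abcb6)
The largest magnitude belongs to Dusp10.

2.723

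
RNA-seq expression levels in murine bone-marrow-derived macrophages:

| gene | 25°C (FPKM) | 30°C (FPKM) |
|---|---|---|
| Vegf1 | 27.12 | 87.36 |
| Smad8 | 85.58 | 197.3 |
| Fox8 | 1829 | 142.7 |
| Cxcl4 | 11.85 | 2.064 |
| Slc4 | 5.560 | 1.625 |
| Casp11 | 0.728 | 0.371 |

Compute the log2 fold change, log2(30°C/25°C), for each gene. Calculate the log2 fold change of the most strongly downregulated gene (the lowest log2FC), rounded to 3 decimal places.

log2(87.36/27.12) = 1.688  (Vegf1)
log2(197.3/85.58) = 1.205  (Smad8)
log2(142.7/1829) = -3.680  (Fox8)
log2(2.064/11.85) = -2.521  (Cxcl4)
log2(1.625/5.560) = -1.775  (Slc4)
log2(0.371/0.728) = -0.973  (Casp11)
Fox8 is most strongly downregulated.

-3.680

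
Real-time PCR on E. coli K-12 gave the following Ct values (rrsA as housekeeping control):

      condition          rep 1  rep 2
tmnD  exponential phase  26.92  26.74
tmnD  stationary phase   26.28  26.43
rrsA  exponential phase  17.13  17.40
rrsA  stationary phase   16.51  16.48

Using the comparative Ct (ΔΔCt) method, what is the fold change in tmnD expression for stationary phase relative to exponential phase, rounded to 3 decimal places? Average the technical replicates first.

0.815

Mean Ct: tmnD exponential phase 26.830; tmnD stationary phase 26.355; rrsA exponential phase 17.265; rrsA stationary phase 16.495
ΔCt(exponential phase) = 26.830 − 17.265 = 9.565
ΔCt(stationary phase) = 26.355 − 16.495 = 9.860
ΔΔCt = 9.860 − 9.565 = 0.295
Fold change = 2^(−0.295) = 0.8151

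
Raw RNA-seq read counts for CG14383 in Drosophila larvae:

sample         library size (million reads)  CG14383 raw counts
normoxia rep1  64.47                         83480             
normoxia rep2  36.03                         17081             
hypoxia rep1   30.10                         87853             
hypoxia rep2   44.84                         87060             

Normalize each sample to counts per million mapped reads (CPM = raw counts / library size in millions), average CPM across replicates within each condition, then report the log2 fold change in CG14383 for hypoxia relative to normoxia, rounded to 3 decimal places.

1.458

CPM(normoxia rep1) = 83480 / 64.47 = 1294.8658
CPM(normoxia rep2) = 17081 / 36.03 = 474.0772
CPM(hypoxia rep1) = 87853 / 30.10 = 2918.7043
CPM(hypoxia rep2) = 87060 / 44.84 = 1941.5700
mean CPM(normoxia) = 884.4715; mean CPM(hypoxia) = 2430.1372
Fold change = 2430.1372 / 884.4715 = 2.74756
log2(2.74756) = 1.4582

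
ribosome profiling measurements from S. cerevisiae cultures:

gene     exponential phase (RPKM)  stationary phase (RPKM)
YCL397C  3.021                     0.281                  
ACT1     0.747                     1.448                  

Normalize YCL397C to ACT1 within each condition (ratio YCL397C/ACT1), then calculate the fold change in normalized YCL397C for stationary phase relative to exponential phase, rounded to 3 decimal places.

0.048

YCL397C/ACT1 (exponential phase) = 3.021 / 0.747 = 4.0442
YCL397C/ACT1 (stationary phase) = 0.281 / 1.448 = 0.19406
Fold change = 0.19406 / 4.0442 = 0.0480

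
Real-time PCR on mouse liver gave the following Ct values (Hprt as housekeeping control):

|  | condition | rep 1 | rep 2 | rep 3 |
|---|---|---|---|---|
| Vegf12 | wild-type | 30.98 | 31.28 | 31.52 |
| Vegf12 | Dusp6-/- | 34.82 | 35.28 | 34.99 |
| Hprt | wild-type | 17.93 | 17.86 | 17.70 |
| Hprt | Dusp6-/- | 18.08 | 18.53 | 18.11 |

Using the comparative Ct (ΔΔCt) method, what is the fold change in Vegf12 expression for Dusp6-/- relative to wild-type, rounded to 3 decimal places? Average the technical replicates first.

0.097

Mean Ct: Vegf12 wild-type 31.260; Vegf12 Dusp6-/- 35.030; Hprt wild-type 17.830; Hprt Dusp6-/- 18.240
ΔCt(wild-type) = 31.260 − 17.830 = 13.430
ΔCt(Dusp6-/-) = 35.030 − 18.240 = 16.790
ΔΔCt = 16.790 − 13.430 = 3.360
Fold change = 2^(−3.360) = 0.0974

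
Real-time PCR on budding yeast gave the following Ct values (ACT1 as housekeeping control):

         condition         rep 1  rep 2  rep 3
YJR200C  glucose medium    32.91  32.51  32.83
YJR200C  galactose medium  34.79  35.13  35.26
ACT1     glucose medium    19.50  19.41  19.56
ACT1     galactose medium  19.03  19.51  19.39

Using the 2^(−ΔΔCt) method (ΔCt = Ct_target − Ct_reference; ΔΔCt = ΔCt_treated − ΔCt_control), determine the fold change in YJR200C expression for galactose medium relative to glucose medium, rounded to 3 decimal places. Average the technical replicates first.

Mean Ct: YJR200C glucose medium 32.750; YJR200C galactose medium 35.060; ACT1 glucose medium 19.490; ACT1 galactose medium 19.310
ΔCt(glucose medium) = 32.750 − 19.490 = 13.260
ΔCt(galactose medium) = 35.060 − 19.310 = 15.750
ΔΔCt = 15.750 − 13.260 = 2.490
Fold change = 2^(−2.490) = 0.1780

0.178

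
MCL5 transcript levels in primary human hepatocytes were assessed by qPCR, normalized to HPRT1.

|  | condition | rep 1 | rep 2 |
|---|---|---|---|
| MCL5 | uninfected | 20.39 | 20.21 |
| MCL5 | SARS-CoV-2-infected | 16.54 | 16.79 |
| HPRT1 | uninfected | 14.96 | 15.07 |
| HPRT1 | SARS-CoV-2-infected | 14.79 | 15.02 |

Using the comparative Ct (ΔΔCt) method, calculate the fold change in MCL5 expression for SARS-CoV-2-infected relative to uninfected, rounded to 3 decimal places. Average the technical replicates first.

Mean Ct: MCL5 uninfected 20.300; MCL5 SARS-CoV-2-infected 16.665; HPRT1 uninfected 15.015; HPRT1 SARS-CoV-2-infected 14.905
ΔCt(uninfected) = 20.300 − 15.015 = 5.285
ΔCt(SARS-CoV-2-infected) = 16.665 − 14.905 = 1.760
ΔΔCt = 1.760 − 5.285 = -3.525
Fold change = 2^(−(-3.525)) = 2^3.525 = 11.5115

11.511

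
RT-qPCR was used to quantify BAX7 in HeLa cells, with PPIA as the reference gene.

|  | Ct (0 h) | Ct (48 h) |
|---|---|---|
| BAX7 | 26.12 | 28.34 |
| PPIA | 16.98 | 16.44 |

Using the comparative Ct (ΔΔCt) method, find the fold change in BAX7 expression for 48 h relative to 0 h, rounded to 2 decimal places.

0.15

ΔCt(0 h) = 26.120 − 16.980 = 9.140
ΔCt(48 h) = 28.340 − 16.440 = 11.900
ΔΔCt = 11.900 − 9.140 = 2.760
Fold change = 2^(−2.760) = 0.148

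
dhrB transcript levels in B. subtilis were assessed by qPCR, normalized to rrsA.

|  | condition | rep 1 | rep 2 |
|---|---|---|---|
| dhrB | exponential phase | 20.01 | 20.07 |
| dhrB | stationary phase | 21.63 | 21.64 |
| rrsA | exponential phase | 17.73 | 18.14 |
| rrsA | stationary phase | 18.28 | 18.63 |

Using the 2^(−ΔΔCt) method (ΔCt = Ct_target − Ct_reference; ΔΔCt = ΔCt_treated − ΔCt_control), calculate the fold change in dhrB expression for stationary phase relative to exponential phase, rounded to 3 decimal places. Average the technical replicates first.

0.475

Mean Ct: dhrB exponential phase 20.040; dhrB stationary phase 21.635; rrsA exponential phase 17.935; rrsA stationary phase 18.455
ΔCt(exponential phase) = 20.040 − 17.935 = 2.105
ΔCt(stationary phase) = 21.635 − 18.455 = 3.180
ΔΔCt = 3.180 − 2.105 = 1.075
Fold change = 2^(−1.075) = 0.4747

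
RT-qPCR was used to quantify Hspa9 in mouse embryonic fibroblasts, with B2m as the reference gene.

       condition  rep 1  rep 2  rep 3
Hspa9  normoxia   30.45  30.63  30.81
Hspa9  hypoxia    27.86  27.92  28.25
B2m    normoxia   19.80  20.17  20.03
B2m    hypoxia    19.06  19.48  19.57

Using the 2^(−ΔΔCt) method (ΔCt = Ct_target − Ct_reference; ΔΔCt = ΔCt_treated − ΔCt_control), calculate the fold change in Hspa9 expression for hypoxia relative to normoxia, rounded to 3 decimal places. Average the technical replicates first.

Mean Ct: Hspa9 normoxia 30.630; Hspa9 hypoxia 28.010; B2m normoxia 20.000; B2m hypoxia 19.370
ΔCt(normoxia) = 30.630 − 20.000 = 10.630
ΔCt(hypoxia) = 28.010 − 19.370 = 8.640
ΔΔCt = 8.640 − 10.630 = -1.990
Fold change = 2^(−(-1.990)) = 2^1.990 = 3.9724

3.972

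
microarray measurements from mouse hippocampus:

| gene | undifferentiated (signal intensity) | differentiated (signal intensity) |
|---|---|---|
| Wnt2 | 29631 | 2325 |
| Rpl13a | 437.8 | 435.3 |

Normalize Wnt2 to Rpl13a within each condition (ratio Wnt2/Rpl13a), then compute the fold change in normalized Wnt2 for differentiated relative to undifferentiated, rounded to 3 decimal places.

0.079

Wnt2/Rpl13a (undifferentiated) = 29631 / 437.8 = 67.682
Wnt2/Rpl13a (differentiated) = 2325 / 435.3 = 5.3411
Fold change = 5.3411 / 67.682 = 0.0789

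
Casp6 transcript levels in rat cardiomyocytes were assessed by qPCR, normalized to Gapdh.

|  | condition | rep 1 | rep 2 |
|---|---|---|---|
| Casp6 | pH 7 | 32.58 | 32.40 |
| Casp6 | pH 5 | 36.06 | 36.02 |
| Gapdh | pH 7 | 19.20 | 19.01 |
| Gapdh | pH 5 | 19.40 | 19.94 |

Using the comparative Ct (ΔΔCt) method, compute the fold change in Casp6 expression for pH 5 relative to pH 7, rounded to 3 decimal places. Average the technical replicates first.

Mean Ct: Casp6 pH 7 32.490; Casp6 pH 5 36.040; Gapdh pH 7 19.105; Gapdh pH 5 19.670
ΔCt(pH 7) = 32.490 − 19.105 = 13.385
ΔCt(pH 5) = 36.040 − 19.670 = 16.370
ΔΔCt = 16.370 − 13.385 = 2.985
Fold change = 2^(−2.985) = 0.1263

0.126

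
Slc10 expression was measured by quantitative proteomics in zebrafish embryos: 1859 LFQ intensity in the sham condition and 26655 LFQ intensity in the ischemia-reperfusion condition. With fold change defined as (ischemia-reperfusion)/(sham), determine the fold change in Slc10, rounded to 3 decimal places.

14.338

Fold change = 26655 / 1859 = 14.3384
Slc10 is upregulated.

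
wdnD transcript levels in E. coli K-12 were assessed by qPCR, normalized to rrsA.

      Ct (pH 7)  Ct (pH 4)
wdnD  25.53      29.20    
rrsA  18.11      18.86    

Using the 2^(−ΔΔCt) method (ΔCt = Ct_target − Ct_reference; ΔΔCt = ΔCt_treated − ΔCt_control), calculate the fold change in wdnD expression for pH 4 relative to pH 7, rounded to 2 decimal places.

ΔCt(pH 7) = 25.530 − 18.110 = 7.420
ΔCt(pH 4) = 29.200 − 18.860 = 10.340
ΔΔCt = 10.340 − 7.420 = 2.920
Fold change = 2^(−2.920) = 0.132

0.13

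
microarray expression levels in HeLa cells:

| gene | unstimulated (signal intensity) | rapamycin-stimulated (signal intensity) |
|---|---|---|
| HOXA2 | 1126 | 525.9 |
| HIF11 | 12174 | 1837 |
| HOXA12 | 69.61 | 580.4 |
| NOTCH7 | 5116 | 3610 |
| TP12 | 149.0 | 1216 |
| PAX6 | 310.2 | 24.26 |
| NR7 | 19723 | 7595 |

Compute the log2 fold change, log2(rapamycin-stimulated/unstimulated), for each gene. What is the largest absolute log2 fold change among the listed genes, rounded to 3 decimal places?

3.677

log2(525.9/1126) = -1.098  (HOXA2)
log2(1837/12174) = -2.728  (HIF11)
log2(580.4/69.61) = 3.060  (HOXA12)
log2(3610/5116) = -0.503  (NOTCH7)
log2(1216/149.0) = 3.029  (TP12)
log2(24.26/310.2) = -3.677  (PAX6)
log2(7595/19723) = -1.377  (NR7)
The largest magnitude belongs to PAX6.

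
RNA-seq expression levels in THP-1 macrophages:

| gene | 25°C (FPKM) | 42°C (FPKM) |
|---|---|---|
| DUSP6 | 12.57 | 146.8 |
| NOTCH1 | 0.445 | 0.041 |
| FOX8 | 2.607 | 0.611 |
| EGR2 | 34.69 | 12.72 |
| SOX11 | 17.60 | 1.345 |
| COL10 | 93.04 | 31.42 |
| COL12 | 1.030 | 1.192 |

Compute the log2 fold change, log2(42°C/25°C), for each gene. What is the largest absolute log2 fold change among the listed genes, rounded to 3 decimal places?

log2(146.8/12.57) = 3.546  (DUSP6)
log2(0.041/0.445) = -3.440  (NOTCH1)
log2(0.611/2.607) = -2.093  (FOX8)
log2(12.72/34.69) = -1.447  (EGR2)
log2(1.345/17.60) = -3.710  (SOX11)
log2(31.42/93.04) = -1.566  (COL10)
log2(1.192/1.030) = 0.211  (COL12)
The largest magnitude belongs to SOX11.

3.710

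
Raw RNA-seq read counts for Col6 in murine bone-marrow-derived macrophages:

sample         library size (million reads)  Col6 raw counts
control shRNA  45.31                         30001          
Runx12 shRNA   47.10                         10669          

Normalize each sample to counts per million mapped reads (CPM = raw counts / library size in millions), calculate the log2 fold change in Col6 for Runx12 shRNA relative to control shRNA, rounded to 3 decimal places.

-1.547

CPM(control shRNA) = 30001 / 45.31 = 662.1276
CPM(Runx12 shRNA) = 10669 / 47.10 = 226.5180
Fold change = 226.5180 / 662.1276 = 0.34211
log2(0.34211) = -1.5475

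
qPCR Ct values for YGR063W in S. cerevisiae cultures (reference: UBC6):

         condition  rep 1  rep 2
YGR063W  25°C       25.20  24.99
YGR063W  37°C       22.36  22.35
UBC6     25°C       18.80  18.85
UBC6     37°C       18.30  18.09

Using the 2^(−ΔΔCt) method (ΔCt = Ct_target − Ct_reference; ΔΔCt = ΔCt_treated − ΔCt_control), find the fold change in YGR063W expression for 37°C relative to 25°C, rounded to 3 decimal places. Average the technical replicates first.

Mean Ct: YGR063W 25°C 25.095; YGR063W 37°C 22.355; UBC6 25°C 18.825; UBC6 37°C 18.195
ΔCt(25°C) = 25.095 − 18.825 = 6.270
ΔCt(37°C) = 22.355 − 18.195 = 4.160
ΔΔCt = 4.160 − 6.270 = -2.110
Fold change = 2^(−(-2.110)) = 2^2.110 = 4.3169

4.317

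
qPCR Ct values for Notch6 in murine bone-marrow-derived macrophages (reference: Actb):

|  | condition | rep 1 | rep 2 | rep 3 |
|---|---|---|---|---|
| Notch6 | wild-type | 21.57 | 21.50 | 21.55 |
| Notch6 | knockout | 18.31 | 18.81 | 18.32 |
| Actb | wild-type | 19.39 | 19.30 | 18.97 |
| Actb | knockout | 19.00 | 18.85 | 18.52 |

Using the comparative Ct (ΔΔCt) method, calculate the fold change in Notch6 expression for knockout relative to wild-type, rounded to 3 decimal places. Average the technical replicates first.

Mean Ct: Notch6 wild-type 21.540; Notch6 knockout 18.480; Actb wild-type 19.220; Actb knockout 18.790
ΔCt(wild-type) = 21.540 − 19.220 = 2.320
ΔCt(knockout) = 18.480 − 18.790 = -0.310
ΔΔCt = -0.310 − 2.320 = -2.630
Fold change = 2^(−(-2.630)) = 2^2.630 = 6.1903

6.190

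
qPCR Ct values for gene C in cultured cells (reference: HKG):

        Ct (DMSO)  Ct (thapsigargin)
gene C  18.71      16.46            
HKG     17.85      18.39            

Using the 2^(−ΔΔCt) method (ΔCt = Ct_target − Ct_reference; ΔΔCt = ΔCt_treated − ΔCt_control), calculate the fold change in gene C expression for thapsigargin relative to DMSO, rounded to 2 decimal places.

ΔCt(DMSO) = 18.710 − 17.850 = 0.860
ΔCt(thapsigargin) = 16.460 − 18.390 = -1.930
ΔΔCt = -1.930 − 0.860 = -2.790
Fold change = 2^(−(-2.790)) = 2^2.790 = 6.916

6.92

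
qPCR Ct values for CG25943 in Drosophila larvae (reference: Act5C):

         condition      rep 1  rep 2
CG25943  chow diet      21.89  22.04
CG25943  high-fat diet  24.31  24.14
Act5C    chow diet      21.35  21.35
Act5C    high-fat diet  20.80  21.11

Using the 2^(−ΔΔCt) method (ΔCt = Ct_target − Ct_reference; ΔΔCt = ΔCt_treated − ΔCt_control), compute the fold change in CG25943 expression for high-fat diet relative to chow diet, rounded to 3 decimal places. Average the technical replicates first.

0.159

Mean Ct: CG25943 chow diet 21.965; CG25943 high-fat diet 24.225; Act5C chow diet 21.350; Act5C high-fat diet 20.955
ΔCt(chow diet) = 21.965 − 21.350 = 0.615
ΔCt(high-fat diet) = 24.225 − 20.955 = 3.270
ΔΔCt = 3.270 − 0.615 = 2.655
Fold change = 2^(−2.655) = 0.1588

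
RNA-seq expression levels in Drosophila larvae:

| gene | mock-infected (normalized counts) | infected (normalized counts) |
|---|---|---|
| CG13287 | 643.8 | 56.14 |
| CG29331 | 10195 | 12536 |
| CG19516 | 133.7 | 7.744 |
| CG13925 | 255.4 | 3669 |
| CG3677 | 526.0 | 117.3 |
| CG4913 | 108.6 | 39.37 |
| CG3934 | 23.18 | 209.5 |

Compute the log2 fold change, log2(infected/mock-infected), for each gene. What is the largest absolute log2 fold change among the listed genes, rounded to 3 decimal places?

4.110

log2(56.14/643.8) = -3.520  (CG13287)
log2(12536/10195) = 0.298  (CG29331)
log2(7.744/133.7) = -4.110  (CG19516)
log2(3669/255.4) = 3.845  (CG13925)
log2(117.3/526.0) = -2.165  (CG3677)
log2(39.37/108.6) = -1.464  (CG4913)
log2(209.5/23.18) = 3.176  (CG3934)
The largest magnitude belongs to CG19516.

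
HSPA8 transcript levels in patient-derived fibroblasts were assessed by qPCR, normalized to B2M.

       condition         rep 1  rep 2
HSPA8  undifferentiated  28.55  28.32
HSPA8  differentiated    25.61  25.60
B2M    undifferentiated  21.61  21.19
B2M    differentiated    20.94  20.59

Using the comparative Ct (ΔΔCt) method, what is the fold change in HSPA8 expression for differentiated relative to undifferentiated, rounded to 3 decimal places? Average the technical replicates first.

4.579

Mean Ct: HSPA8 undifferentiated 28.435; HSPA8 differentiated 25.605; B2M undifferentiated 21.400; B2M differentiated 20.765
ΔCt(undifferentiated) = 28.435 − 21.400 = 7.035
ΔCt(differentiated) = 25.605 − 20.765 = 4.840
ΔΔCt = 4.840 − 7.035 = -2.195
Fold change = 2^(−(-2.195)) = 2^2.195 = 4.5789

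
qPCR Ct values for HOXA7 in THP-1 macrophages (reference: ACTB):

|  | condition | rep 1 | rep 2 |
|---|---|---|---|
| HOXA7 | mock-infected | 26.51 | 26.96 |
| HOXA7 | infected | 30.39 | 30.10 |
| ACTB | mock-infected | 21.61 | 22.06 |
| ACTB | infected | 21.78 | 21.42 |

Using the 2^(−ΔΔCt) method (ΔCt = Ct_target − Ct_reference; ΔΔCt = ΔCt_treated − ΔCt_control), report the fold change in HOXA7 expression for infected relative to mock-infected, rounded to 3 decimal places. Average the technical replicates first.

0.075

Mean Ct: HOXA7 mock-infected 26.735; HOXA7 infected 30.245; ACTB mock-infected 21.835; ACTB infected 21.600
ΔCt(mock-infected) = 26.735 − 21.835 = 4.900
ΔCt(infected) = 30.245 − 21.600 = 8.645
ΔΔCt = 8.645 − 4.900 = 3.745
Fold change = 2^(−3.745) = 0.0746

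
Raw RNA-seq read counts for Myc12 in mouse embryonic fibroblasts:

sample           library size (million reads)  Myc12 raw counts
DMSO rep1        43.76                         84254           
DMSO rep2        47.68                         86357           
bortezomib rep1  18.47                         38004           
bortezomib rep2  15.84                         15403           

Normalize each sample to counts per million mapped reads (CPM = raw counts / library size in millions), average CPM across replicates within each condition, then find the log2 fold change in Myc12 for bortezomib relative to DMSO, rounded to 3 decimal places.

CPM(DMSO rep1) = 84254 / 43.76 = 1925.3656
CPM(DMSO rep2) = 86357 / 47.68 = 1811.1787
CPM(bortezomib rep1) = 38004 / 18.47 = 2057.6069
CPM(bortezomib rep2) = 15403 / 15.84 = 972.4116
mean CPM(DMSO) = 1868.2722; mean CPM(bortezomib) = 1515.0093
Fold change = 1515.0093 / 1868.2722 = 0.81091
log2(0.81091) = -0.3024

-0.302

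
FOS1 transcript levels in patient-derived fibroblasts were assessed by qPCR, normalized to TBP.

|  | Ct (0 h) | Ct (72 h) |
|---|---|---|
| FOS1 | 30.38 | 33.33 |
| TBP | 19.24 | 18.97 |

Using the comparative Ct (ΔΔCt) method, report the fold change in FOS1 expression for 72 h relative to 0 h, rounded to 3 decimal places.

0.107

ΔCt(0 h) = 30.380 − 19.240 = 11.140
ΔCt(72 h) = 33.330 − 18.970 = 14.360
ΔΔCt = 14.360 − 11.140 = 3.220
Fold change = 2^(−3.220) = 0.1073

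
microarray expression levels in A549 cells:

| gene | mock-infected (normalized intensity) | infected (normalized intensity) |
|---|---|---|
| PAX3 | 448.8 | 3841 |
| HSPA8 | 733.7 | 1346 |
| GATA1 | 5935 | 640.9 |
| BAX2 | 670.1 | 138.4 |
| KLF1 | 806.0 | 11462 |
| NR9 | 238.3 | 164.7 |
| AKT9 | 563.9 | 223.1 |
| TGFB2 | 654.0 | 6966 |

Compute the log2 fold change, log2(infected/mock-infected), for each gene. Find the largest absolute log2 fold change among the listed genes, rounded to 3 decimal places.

3.830

log2(3841/448.8) = 3.097  (PAX3)
log2(1346/733.7) = 0.875  (HSPA8)
log2(640.9/5935) = -3.211  (GATA1)
log2(138.4/670.1) = -2.276  (BAX2)
log2(11462/806.0) = 3.830  (KLF1)
log2(164.7/238.3) = -0.533  (NR9)
log2(223.1/563.9) = -1.338  (AKT9)
log2(6966/654.0) = 3.413  (TGFB2)
The largest magnitude belongs to KLF1.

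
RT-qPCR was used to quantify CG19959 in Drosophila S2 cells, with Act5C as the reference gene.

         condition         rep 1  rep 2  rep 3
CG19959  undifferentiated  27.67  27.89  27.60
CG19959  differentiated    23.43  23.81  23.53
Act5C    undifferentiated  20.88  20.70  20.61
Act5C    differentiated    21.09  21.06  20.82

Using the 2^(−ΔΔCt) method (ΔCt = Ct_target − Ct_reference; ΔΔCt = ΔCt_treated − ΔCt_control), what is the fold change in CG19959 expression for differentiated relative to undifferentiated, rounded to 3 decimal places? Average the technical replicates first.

20.966

Mean Ct: CG19959 undifferentiated 27.720; CG19959 differentiated 23.590; Act5C undifferentiated 20.730; Act5C differentiated 20.990
ΔCt(undifferentiated) = 27.720 − 20.730 = 6.990
ΔCt(differentiated) = 23.590 − 20.990 = 2.600
ΔΔCt = 2.600 − 6.990 = -4.390
Fold change = 2^(−(-4.390)) = 2^4.390 = 20.9663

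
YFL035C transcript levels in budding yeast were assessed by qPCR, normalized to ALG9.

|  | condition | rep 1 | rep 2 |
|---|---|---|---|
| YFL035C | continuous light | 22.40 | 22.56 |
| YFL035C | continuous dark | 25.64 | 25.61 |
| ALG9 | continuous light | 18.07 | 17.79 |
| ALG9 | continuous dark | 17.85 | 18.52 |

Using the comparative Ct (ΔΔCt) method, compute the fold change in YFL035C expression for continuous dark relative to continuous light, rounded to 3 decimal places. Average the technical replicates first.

Mean Ct: YFL035C continuous light 22.480; YFL035C continuous dark 25.625; ALG9 continuous light 17.930; ALG9 continuous dark 18.185
ΔCt(continuous light) = 22.480 − 17.930 = 4.550
ΔCt(continuous dark) = 25.625 − 18.185 = 7.440
ΔΔCt = 7.440 − 4.550 = 2.890
Fold change = 2^(−2.890) = 0.1349

0.135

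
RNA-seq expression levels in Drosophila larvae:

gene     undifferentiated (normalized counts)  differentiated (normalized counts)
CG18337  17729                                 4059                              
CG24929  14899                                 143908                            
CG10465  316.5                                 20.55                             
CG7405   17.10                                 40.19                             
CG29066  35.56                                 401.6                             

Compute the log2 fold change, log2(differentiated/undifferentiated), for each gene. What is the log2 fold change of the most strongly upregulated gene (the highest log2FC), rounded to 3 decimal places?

3.497

log2(4059/17729) = -2.127  (CG18337)
log2(143908/14899) = 3.272  (CG24929)
log2(20.55/316.5) = -3.945  (CG10465)
log2(40.19/17.10) = 1.233  (CG7405)
log2(401.6/35.56) = 3.497  (CG29066)
CG29066 is most strongly upregulated.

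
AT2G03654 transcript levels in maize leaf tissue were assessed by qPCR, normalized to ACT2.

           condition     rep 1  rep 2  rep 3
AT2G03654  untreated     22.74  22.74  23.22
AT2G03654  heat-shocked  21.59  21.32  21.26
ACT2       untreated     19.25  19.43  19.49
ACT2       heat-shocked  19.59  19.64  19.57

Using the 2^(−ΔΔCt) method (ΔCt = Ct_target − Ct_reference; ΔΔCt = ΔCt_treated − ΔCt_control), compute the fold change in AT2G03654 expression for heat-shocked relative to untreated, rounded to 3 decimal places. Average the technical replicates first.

Mean Ct: AT2G03654 untreated 22.900; AT2G03654 heat-shocked 21.390; ACT2 untreated 19.390; ACT2 heat-shocked 19.600
ΔCt(untreated) = 22.900 − 19.390 = 3.510
ΔCt(heat-shocked) = 21.390 − 19.600 = 1.790
ΔΔCt = 1.790 − 3.510 = -1.720
Fold change = 2^(−(-1.720)) = 2^1.720 = 3.2944

3.294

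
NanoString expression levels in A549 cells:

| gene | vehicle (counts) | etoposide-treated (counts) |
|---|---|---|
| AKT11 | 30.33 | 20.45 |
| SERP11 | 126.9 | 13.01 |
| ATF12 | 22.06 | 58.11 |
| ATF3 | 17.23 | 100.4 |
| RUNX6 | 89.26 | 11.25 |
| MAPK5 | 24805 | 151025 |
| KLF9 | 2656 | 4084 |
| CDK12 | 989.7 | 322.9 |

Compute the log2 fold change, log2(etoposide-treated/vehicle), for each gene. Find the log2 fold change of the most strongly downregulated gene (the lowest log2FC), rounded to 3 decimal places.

-3.286

log2(20.45/30.33) = -0.569  (AKT11)
log2(13.01/126.9) = -3.286  (SERP11)
log2(58.11/22.06) = 1.397  (ATF12)
log2(100.4/17.23) = 2.543  (ATF3)
log2(11.25/89.26) = -2.988  (RUNX6)
log2(151025/24805) = 2.606  (MAPK5)
log2(4084/2656) = 0.621  (KLF9)
log2(322.9/989.7) = -1.616  (CDK12)
SERP11 is most strongly downregulated.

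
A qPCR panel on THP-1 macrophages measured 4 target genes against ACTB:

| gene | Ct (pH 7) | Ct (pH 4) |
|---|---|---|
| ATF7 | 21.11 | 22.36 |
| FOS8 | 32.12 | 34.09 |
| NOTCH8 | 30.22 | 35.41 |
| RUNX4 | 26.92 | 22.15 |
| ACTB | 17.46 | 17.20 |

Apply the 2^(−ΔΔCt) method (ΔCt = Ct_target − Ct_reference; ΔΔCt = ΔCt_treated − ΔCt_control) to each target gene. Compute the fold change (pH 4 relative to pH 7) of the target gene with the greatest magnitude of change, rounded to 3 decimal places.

ATF7: ΔΔCt = (22.36−17.20) − (21.11−17.46) = 5.16 − 3.65 = 1.51; fold change = 2^-1.51 = 0.351
FOS8: ΔΔCt = (34.09−17.20) − (32.12−17.46) = 16.89 − 14.66 = 2.23; fold change = 2^-2.23 = 0.213
NOTCH8: ΔΔCt = (35.41−17.20) − (30.22−17.46) = 18.21 − 12.76 = 5.45; fold change = 2^-5.45 = 0.023
RUNX4: ΔΔCt = (22.15−17.20) − (26.92−17.46) = 4.95 − 9.46 = -4.51; fold change = 2^4.51 = 22.785
NOTCH8 has the largest |ΔΔCt| = 5.45.

0.023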